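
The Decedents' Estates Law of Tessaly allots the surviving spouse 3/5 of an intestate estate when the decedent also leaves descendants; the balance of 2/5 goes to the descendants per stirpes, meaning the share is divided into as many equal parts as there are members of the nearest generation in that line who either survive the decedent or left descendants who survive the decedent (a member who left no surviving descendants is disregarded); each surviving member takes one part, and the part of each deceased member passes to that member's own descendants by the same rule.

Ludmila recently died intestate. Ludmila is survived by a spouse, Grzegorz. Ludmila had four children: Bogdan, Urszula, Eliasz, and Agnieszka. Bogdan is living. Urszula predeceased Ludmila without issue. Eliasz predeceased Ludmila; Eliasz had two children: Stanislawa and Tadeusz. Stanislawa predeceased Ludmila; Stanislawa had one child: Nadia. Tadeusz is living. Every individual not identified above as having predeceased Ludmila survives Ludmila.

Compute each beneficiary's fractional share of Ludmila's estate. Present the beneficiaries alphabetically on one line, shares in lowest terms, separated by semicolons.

Agnieszka 2/15; Bogdan 2/15; Grzegorz 3/5; Nadia 1/15; Tadeusz 1/15

Grzegorz, as surviving spouse, takes 3/5.
The remaining 2/5 passes to Ludmila's descendants per stirpes.
Urszula left no surviving issue, so that branch lapses and is disregarded.
The 2/5 is divided into 3 equal shares of 2/15 among Bogdan, Eliasz, Agnieszka.
Bogdan is living and takes 2/15.
Eliasz predeceased; the 2/15 allotted to Eliasz's branch passes to Eliasz's issue by representation.
The 2/15 is divided into 2 equal shares of 1/15 among Stanislawa, Tadeusz.
Stanislawa predeceased; the 1/15 allotted to Stanislawa's branch passes to Stanislawa's issue by representation.
Nadia is the sole taker at this level and receives the full 1/15.
Tadeusz is living and takes 1/15.
Agnieszka is living and takes 2/15.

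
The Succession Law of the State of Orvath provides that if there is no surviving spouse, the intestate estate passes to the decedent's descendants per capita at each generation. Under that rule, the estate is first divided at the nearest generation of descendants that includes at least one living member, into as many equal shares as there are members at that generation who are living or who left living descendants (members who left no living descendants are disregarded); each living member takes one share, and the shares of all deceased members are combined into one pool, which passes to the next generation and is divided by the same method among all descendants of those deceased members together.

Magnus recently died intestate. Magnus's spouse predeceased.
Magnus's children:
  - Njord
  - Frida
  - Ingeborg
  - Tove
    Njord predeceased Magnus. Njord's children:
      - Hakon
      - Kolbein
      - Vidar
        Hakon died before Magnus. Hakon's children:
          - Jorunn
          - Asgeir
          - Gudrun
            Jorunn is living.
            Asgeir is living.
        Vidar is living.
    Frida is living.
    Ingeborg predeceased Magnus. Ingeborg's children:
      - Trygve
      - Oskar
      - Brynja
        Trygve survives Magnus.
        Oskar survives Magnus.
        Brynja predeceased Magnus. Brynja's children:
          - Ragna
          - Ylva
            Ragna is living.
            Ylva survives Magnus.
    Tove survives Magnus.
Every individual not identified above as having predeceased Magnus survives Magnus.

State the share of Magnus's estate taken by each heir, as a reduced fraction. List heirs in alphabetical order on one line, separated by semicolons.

There is no surviving spouse, so the entire estate passes to Magnus's descendants per capita at each generation.
At generation 1 (Njord, Frida, Ingeborg, Tove) there are 4 shares of (1)/4 = 1/4 each.
Living: Frida and Tove — each takes 1/4.
Deceased: Njord and Ingeborg. Their combined 1/2 is pooled and carried to generation 2.
At generation 2 (Hakon, Kolbein, Vidar, Trygve, Oskar, Brynja) there are 6 shares of (1/2)/6 = 1/12 each.
Living: Kolbein, Vidar, Trygve, and Oskar — each takes 1/12.
Deceased: Hakon and Brynja. Their combined 1/6 is pooled and carried to generation 3.
At generation 3 (Jorunn, Asgeir, Gudrun, Ragna, Ylva) there are 5 shares of (1/6)/5 = 1/30 each.
Living: Jorunn, Asgeir, Gudrun, Ragna, and Ylva — each takes 1/30.

Asgeir 1/30; Frida 1/4; Gudrun 1/30; Jorunn 1/30; Kolbein 1/12; Oskar 1/12; Ragna 1/30; Tove 1/4; Trygve 1/12; Vidar 1/12; Ylva 1/30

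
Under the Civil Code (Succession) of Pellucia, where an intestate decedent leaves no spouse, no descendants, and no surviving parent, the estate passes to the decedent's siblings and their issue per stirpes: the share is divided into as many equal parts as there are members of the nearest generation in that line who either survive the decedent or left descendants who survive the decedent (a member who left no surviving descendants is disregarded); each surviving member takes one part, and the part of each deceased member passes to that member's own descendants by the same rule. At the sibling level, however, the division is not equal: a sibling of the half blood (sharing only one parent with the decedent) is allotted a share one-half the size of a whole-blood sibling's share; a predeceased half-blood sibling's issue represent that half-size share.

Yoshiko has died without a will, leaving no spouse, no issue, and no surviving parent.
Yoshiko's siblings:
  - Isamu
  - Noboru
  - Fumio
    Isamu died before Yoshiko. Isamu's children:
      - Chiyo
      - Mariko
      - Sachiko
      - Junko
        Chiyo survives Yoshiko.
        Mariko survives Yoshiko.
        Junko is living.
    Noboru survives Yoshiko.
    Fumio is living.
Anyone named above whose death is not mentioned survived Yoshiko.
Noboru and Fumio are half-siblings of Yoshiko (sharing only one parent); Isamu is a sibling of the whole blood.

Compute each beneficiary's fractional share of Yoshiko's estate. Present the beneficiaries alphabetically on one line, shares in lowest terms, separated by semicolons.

No spouse, descendants, or parent survives, so the estate passes to Yoshiko's siblings per stirpes.
Half-blood siblings count for one-half the weight of whole-blood siblings at the initial division.
Dividing 1 in proportion to weights (total weight 2): Isamu (weight 1) → 1/2; Noboru (weight 1/2) → 1/4; Fumio (weight 1/2) → 1/4.
Isamu predeceased; the 1/2 allotted to Isamu's branch passes to Isamu's issue by representation.
The 1/2 is divided into 4 equal shares of 1/8 among Chiyo, Mariko, Sachiko, Junko.
Chiyo is living and takes 1/8.
Mariko is living and takes 1/8.
Sachiko is living and takes 1/8.
Junko is living and takes 1/8.
Noboru is living and takes 1/4.
Fumio is living and takes 1/4.

Chiyo 1/8; Fumio 1/4; Junko 1/8; Mariko 1/8; Noboru 1/4; Sachiko 1/8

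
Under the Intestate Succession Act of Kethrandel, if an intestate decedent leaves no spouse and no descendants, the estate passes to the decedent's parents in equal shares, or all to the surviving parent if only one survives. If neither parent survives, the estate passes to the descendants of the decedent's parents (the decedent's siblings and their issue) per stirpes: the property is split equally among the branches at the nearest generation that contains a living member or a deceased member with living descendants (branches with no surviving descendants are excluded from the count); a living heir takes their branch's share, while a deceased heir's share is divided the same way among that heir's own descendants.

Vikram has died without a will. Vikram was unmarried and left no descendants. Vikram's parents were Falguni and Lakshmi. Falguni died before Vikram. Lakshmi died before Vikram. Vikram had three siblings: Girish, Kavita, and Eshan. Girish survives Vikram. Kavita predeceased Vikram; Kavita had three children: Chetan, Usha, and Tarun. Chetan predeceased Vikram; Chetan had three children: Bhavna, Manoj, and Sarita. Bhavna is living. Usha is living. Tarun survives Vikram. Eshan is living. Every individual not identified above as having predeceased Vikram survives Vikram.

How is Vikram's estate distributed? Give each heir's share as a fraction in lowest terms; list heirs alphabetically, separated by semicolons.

Neither parent survives and there are no descendants, so the estate passes to Vikram's siblings and their issue per stirpes.
The estate is divided into 3 equal shares of 1/3 among Girish, Kavita, Eshan.
Girish is living and takes 1/3.
Kavita predeceased; the 1/3 allotted to Kavita's branch passes to Kavita's issue by representation.
The 1/3 is divided into 3 equal shares of 1/9 among Chetan, Usha, Tarun.
Chetan predeceased; the 1/9 allotted to Chetan's branch passes to Chetan's issue by representation.
The 1/9 is divided into 3 equal shares of 1/27 among Bhavna, Manoj, Sarita.
Bhavna is living and takes 1/27.
Manoj is living and takes 1/27.
Sarita is living and takes 1/27.
Usha is living and takes 1/9.
Tarun is living and takes 1/9.
Eshan is living and takes 1/3.

Bhavna 1/27; Eshan 1/3; Girish 1/3; Manoj 1/27; Sarita 1/27; Tarun 1/9; Usha 1/9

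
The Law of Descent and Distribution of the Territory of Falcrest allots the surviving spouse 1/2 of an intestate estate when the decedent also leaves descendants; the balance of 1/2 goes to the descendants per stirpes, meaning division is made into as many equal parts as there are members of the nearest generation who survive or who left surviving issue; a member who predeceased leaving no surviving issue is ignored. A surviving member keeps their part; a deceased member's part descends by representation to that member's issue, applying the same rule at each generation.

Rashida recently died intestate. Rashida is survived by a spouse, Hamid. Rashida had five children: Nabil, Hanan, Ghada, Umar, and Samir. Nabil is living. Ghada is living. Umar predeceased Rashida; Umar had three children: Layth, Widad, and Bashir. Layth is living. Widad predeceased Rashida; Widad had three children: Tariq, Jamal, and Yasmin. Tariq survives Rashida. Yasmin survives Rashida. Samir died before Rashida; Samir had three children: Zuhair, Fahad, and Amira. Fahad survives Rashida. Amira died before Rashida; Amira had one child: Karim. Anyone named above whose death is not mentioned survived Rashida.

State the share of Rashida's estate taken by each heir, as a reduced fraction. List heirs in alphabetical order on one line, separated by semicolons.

Hamid, as surviving spouse, takes 1/2.
The remaining 1/2 passes to Rashida's descendants per stirpes.
The 1/2 is divided into 5 equal shares of 1/10 among Nabil, Hanan, Ghada, Umar, Samir.
Nabil is living and takes 1/10.
Hanan is living and takes 1/10.
Ghada is living and takes 1/10.
Umar predeceased; the 1/10 allotted to Umar's branch passes to Umar's issue by representation.
The 1/10 is divided into 3 equal shares of 1/30 among Layth, Widad, Bashir.
Layth is living and takes 1/30.
Widad predeceased; the 1/30 allotted to Widad's branch passes to Widad's issue by representation.
The 1/30 is divided into 3 equal shares of 1/90 among Tariq, Jamal, Yasmin.
Tariq is living and takes 1/90.
Jamal is living and takes 1/90.
Yasmin is living and takes 1/90.
Bashir is living and takes 1/30.
Samir predeceased; the 1/10 allotted to Samir's branch passes to Samir's issue by representation.
The 1/10 is divided into 3 equal shares of 1/30 among Zuhair, Fahad, Amira.
Zuhair is living and takes 1/30.
Fahad is living and takes 1/30.
Amira predeceased; the 1/30 allotted to Amira's branch passes to Amira's issue by representation.
Karim is the sole taker at this level and receives the full 1/30.

Bashir 1/30; Fahad 1/30; Ghada 1/10; Hamid 1/2; Hanan 1/10; Jamal 1/90; Karim 1/30; Layth 1/30; Nabil 1/10; Tariq 1/90; Yasmin 1/90; Zuhair 1/30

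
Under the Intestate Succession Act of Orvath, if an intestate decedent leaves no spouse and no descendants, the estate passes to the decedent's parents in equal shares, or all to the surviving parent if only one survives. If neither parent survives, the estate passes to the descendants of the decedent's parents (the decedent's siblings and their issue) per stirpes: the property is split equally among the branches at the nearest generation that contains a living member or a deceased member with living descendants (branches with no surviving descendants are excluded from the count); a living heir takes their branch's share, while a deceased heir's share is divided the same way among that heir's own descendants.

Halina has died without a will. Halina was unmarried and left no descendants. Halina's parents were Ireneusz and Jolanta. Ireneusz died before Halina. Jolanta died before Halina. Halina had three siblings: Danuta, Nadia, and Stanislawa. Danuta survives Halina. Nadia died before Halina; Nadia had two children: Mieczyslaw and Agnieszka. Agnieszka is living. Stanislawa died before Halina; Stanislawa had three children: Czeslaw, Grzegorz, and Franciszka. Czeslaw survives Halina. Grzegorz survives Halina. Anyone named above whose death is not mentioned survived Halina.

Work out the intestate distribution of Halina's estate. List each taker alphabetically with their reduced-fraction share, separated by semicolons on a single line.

Neither parent survives and there are no descendants, so the estate passes to Halina's siblings and their issue per stirpes.
The estate is divided into 3 equal shares of 1/3 among Danuta, Nadia, Stanislawa.
Danuta is living and takes 1/3.
Nadia predeceased; the 1/3 allotted to Nadia's branch passes to Nadia's issue by representation.
The 1/3 is divided into 2 equal shares of 1/6 among Mieczyslaw, Agnieszka.
Mieczyslaw is living and takes 1/6.
Agnieszka is living and takes 1/6.
Stanislawa predeceased; the 1/3 allotted to Stanislawa's branch passes to Stanislawa's issue by representation.
The 1/3 is divided into 3 equal shares of 1/9 among Czeslaw, Grzegorz, Franciszka.
Czeslaw is living and takes 1/9.
Grzegorz is living and takes 1/9.
Franciszka is living and takes 1/9.

Agnieszka 1/6; Czeslaw 1/9; Danuta 1/3; Franciszka 1/9; Grzegorz 1/9; Mieczyslaw 1/6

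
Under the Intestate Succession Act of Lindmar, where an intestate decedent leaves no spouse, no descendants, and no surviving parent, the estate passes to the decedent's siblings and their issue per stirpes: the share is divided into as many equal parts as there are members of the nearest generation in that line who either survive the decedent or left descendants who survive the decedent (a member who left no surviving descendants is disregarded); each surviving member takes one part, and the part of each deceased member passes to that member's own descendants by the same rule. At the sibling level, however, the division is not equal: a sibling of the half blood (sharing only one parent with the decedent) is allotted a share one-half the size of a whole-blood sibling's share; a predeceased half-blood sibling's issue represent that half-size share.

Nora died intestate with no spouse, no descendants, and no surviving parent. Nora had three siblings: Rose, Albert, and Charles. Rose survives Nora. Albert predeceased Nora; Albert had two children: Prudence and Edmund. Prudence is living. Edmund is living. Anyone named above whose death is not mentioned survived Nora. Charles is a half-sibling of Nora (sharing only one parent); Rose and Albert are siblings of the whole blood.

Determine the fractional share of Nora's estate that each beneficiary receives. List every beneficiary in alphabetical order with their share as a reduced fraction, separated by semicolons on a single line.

Charles 1/5; Edmund 1/5; Prudence 1/5; Rose 2/5

No spouse, descendants, or parent survives, so the estate passes to Nora's siblings per stirpes.
Half-blood siblings count for one-half the weight of whole-blood siblings at the initial division.
Dividing 1 in proportion to weights (total weight 5/2): Rose (weight 1) → 2/5; Albert (weight 1) → 2/5; Charles (weight 1/2) → 1/5.
Rose is living and takes 2/5.
Albert predeceased; the 2/5 allotted to Albert's branch passes to Albert's issue by representation.
The 2/5 is divided into 2 equal shares of 1/5 among Prudence, Edmund.
Prudence is living and takes 1/5.
Edmund is living and takes 1/5.
Charles is living and takes 1/5.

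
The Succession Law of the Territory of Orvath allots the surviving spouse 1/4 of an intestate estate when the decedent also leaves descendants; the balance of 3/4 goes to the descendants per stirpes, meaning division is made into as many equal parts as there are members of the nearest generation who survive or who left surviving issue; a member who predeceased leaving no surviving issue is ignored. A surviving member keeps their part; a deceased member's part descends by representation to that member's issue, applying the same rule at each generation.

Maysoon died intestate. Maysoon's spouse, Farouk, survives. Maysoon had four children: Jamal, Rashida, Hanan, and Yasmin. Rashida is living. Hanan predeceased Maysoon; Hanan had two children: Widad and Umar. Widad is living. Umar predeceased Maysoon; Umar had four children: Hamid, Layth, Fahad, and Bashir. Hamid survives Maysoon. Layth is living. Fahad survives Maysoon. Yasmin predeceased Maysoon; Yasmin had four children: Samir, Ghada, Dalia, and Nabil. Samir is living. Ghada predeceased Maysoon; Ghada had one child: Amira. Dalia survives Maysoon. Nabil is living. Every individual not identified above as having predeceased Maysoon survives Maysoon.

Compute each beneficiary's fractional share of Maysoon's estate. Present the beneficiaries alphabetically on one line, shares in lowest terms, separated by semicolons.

Amira 3/64; Bashir 3/128; Dalia 3/64; Fahad 3/128; Farouk 1/4; Hamid 3/128; Jamal 3/16; Layth 3/128; Nabil 3/64; Rashida 3/16; Samir 3/64; Widad 3/32

Farouk, as surviving spouse, takes 1/4.
The remaining 3/4 passes to Maysoon's descendants per stirpes.
The 3/4 is divided into 4 equal shares of 3/16 among Jamal, Rashida, Hanan, Yasmin.
Jamal is living and takes 3/16.
Rashida is living and takes 3/16.
Hanan predeceased; the 3/16 allotted to Hanan's branch passes to Hanan's issue by representation.
The 3/16 is divided into 2 equal shares of 3/32 among Widad, Umar.
Widad is living and takes 3/32.
Umar predeceased; the 3/32 allotted to Umar's branch passes to Umar's issue by representation.
The 3/32 is divided into 4 equal shares of 3/128 among Hamid, Layth, Fahad, Bashir.
Hamid is living and takes 3/128.
Layth is living and takes 3/128.
Fahad is living and takes 3/128.
Bashir is living and takes 3/128.
Yasmin predeceased; the 3/16 allotted to Yasmin's branch passes to Yasmin's issue by representation.
The 3/16 is divided into 4 equal shares of 3/64 among Samir, Ghada, Dalia, Nabil.
Samir is living and takes 3/64.
Ghada predeceased; the 3/64 allotted to Ghada's branch passes to Ghada's issue by representation.
Amira is the sole taker at this level and receives the full 3/64.
Dalia is living and takes 3/64.
Nabil is living and takes 3/64.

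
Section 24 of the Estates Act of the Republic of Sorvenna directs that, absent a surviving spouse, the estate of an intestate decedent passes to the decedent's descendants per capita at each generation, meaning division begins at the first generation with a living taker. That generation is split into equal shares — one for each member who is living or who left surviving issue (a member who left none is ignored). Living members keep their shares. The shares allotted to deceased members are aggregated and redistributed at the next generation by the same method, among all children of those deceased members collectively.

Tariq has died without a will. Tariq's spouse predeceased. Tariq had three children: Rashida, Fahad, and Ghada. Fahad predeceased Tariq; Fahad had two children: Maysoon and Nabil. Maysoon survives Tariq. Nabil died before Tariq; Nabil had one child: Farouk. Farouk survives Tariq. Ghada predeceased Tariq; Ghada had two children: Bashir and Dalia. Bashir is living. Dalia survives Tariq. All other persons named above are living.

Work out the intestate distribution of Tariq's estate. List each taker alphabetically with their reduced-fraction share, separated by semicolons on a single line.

There is no surviving spouse, so the entire estate passes to Tariq's descendants per capita at each generation.
At generation 1 (Rashida, Fahad, Ghada) there are 3 shares of (1)/3 = 1/3 each.
Living: Rashida — each takes 1/3.
Deceased: Fahad and Ghada. Their combined 2/3 is pooled and carried to generation 2.
At generation 2 (Maysoon, Nabil, Bashir, Dalia) there are 4 shares of (2/3)/4 = 1/6 each.
Living: Maysoon, Bashir, and Dalia — each takes 1/6.
Deceased: Nabil. That 1/6 share is carried to generation 3.
At generation 3 (Farouk) there are 1 shares of (1/6)/1 = 1/6 each.
Living: Farouk — each takes 1/6.

Bashir 1/6; Dalia 1/6; Farouk 1/6; Maysoon 1/6; Rashida 1/3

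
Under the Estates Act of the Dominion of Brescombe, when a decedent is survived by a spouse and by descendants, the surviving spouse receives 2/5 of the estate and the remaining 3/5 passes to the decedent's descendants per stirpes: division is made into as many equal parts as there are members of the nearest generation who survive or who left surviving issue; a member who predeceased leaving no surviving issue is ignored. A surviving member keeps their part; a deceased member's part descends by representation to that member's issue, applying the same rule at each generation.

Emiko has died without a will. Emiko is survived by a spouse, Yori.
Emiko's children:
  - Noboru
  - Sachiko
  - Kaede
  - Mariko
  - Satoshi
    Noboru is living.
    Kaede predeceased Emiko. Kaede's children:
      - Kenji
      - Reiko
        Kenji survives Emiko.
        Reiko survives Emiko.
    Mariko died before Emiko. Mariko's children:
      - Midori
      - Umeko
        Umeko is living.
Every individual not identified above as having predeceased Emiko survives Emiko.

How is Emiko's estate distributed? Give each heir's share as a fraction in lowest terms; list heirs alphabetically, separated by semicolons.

Kenji 3/50; Midori 3/50; Noboru 3/25; Reiko 3/50; Sachiko 3/25; Satoshi 3/25; Umeko 3/50; Yori 2/5

Yori, as surviving spouse, takes 2/5.
The remaining 3/5 passes to Emiko's descendants per stirpes.
The 3/5 is divided into 5 equal shares of 3/25 among Noboru, Sachiko, Kaede, Mariko, Satoshi.
Noboru is living and takes 3/25.
Sachiko is living and takes 3/25.
Kaede predeceased; the 3/25 allotted to Kaede's branch passes to Kaede's issue by representation.
The 3/25 is divided into 2 equal shares of 3/50 among Kenji, Reiko.
Kenji is living and takes 3/50.
Reiko is living and takes 3/50.
Mariko predeceased; the 3/25 allotted to Mariko's branch passes to Mariko's issue by representation.
The 3/25 is divided into 2 equal shares of 3/50 among Midori, Umeko.
Midori is living and takes 3/50.
Umeko is living and takes 3/50.
Satoshi is living and takes 3/25.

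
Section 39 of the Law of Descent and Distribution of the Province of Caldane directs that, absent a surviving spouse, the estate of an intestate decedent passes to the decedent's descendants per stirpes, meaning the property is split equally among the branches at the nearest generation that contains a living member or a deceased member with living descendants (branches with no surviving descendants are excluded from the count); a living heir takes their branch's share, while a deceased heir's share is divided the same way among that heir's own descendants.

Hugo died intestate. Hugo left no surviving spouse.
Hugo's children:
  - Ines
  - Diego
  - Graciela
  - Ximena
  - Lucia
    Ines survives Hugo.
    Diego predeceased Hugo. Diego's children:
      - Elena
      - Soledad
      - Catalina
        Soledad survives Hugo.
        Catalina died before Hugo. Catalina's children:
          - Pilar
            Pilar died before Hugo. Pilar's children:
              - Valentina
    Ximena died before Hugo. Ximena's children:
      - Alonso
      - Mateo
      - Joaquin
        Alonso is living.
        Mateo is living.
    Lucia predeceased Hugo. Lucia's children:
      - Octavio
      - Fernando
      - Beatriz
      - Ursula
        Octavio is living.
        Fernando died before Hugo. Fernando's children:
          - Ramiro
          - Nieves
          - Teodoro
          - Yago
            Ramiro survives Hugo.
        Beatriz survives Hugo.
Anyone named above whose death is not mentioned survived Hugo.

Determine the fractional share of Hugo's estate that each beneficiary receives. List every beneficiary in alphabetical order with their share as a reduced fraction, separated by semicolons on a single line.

There is no surviving spouse, so the entire estate passes to Hugo's descendants per stirpes.
The estate is divided into 5 equal shares of 1/5 among Ines, Diego, Graciela, Ximena, Lucia.
Ines is living and takes 1/5.
Diego predeceased; the 1/5 allotted to Diego's branch passes to Diego's issue by representation.
The 1/5 is divided into 3 equal shares of 1/15 among Elena, Soledad, Catalina.
Elena is living and takes 1/15.
Soledad is living and takes 1/15.
Catalina predeceased; the 1/15 allotted to Catalina's branch passes to Catalina's issue by representation.
Pilar's line is the sole branch at this level, so the full 1/15 passes to Pilar's issue by representation.
Valentina is the sole taker at this level and receives the full 1/15.
Graciela is living and takes 1/5.
Ximena predeceased; the 1/5 allotted to Ximena's branch passes to Ximena's issue by representation.
The 1/5 is divided into 3 equal shares of 1/15 among Alonso, Mateo, Joaquin.
Alonso is living and takes 1/15.
Mateo is living and takes 1/15.
Joaquin is living and takes 1/15.
Lucia predeceased; the 1/5 allotted to Lucia's branch passes to Lucia's issue by representation.
The 1/5 is divided into 4 equal shares of 1/20 among Octavio, Fernando, Beatriz, Ursula.
Octavio is living and takes 1/20.
Fernando predeceased; the 1/20 allotted to Fernando's branch passes to Fernando's issue by representation.
The 1/20 is divided into 4 equal shares of 1/80 among Ramiro, Nieves, Teodoro, Yago.
Ramiro is living and takes 1/80.
Nieves is living and takes 1/80.
Teodoro is living and takes 1/80.
Yago is living and takes 1/80.
Beatriz is living and takes 1/20.
Ursula is living and takes 1/20.

Alonso 1/15; Beatriz 1/20; Elena 1/15; Graciela 1/5; Ines 1/5; Joaquin 1/15; Mateo 1/15; Nieves 1/80; Octavio 1/20; Ramiro 1/80; Soledad 1/15; Teodoro 1/80; Ursula 1/20; Valentina 1/15; Yago 1/80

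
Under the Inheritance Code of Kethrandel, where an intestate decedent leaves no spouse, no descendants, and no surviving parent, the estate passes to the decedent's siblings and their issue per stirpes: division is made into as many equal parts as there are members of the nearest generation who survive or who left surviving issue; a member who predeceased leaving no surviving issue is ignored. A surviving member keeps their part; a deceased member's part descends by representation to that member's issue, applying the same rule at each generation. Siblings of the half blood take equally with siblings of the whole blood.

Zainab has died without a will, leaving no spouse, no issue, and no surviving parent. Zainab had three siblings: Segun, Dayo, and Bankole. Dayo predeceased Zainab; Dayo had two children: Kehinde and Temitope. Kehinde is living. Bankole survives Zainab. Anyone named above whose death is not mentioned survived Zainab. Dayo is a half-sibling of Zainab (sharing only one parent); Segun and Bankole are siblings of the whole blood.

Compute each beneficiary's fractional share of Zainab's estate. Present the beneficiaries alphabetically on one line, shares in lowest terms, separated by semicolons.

Bankole 1/3; Kehinde 1/6; Segun 1/3; Temitope 1/6

No spouse, descendants, or parent survives, so the estate passes to Zainab's siblings per stirpes.
Half-blood and whole-blood siblings take equally under the stated rule.
The estate is divided into 3 equal shares of 1/3 among Segun, Dayo, Bankole.
Segun is living and takes 1/3.
Dayo predeceased; the 1/3 allotted to Dayo's branch passes to Dayo's issue by representation.
The 1/3 is divided into 2 equal shares of 1/6 among Kehinde, Temitope.
Kehinde is living and takes 1/6.
Temitope is living and takes 1/6.
Bankole is living and takes 1/3.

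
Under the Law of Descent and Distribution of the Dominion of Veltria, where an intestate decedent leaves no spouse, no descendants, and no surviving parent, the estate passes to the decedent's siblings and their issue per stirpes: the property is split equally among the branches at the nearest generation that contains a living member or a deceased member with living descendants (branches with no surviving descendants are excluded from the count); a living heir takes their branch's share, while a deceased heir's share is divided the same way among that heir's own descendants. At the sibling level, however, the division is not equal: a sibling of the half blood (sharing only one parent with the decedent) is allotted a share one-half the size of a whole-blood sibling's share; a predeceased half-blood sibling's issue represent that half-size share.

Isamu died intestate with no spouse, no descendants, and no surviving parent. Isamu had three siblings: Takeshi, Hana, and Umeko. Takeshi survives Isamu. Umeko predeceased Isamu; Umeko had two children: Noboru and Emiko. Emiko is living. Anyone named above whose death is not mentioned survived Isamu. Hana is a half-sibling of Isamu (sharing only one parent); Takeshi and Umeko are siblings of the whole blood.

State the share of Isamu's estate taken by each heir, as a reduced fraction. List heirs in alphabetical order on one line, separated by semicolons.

Emiko 1/5; Hana 1/5; Noboru 1/5; Takeshi 2/5

No spouse, descendants, or parent survives, so the estate passes to Isamu's siblings per stirpes.
Half-blood siblings count for one-half the weight of whole-blood siblings at the initial division.
Dividing 1 in proportion to weights (total weight 5/2): Takeshi (weight 1) → 2/5; Hana (weight 1/2) → 1/5; Umeko (weight 1) → 2/5.
Takeshi is living and takes 2/5.
Hana is living and takes 1/5.
Umeko predeceased; the 2/5 allotted to Umeko's branch passes to Umeko's issue by representation.
The 2/5 is divided into 2 equal shares of 1/5 among Noboru, Emiko.
Noboru is living and takes 1/5.
Emiko is living and takes 1/5.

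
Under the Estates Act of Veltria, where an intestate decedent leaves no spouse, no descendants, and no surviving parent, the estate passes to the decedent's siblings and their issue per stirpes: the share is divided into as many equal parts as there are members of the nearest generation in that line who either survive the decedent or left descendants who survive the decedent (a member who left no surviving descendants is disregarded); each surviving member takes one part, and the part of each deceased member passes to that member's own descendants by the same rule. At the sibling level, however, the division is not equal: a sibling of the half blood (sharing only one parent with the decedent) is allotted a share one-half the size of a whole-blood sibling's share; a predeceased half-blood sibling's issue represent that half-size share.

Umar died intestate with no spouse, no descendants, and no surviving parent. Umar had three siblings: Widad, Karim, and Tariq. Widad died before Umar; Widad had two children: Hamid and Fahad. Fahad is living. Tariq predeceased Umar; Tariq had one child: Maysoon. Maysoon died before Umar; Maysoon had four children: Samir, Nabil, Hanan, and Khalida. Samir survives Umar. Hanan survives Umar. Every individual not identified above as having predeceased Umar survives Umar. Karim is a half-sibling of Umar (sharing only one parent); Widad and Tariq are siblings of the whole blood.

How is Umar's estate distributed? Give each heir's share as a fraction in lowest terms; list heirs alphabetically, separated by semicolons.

Fahad 1/5; Hamid 1/5; Hanan 1/10; Karim 1/5; Khalida 1/10; Nabil 1/10; Samir 1/10

No spouse, descendants, or parent survives, so the estate passes to Umar's siblings per stirpes.
Half-blood siblings count for one-half the weight of whole-blood siblings at the initial division.
Dividing 1 in proportion to weights (total weight 5/2): Widad (weight 1) → 2/5; Karim (weight 1/2) → 1/5; Tariq (weight 1) → 2/5.
Widad predeceased; the 2/5 allotted to Widad's branch passes to Widad's issue by representation.
The 2/5 is divided into 2 equal shares of 1/5 among Hamid, Fahad.
Hamid is living and takes 1/5.
Fahad is living and takes 1/5.
Karim is living and takes 1/5.
Tariq predeceased; the 2/5 allotted to Tariq's branch passes to Tariq's issue by representation.
Maysoon's line is the sole branch at this level, so the full 2/5 passes to Maysoon's issue by representation.
The 2/5 is divided into 4 equal shares of 1/10 among Samir, Nabil, Hanan, Khalida.
Samir is living and takes 1/10.
Nabil is living and takes 1/10.
Hanan is living and takes 1/10.
Khalida is living and takes 1/10.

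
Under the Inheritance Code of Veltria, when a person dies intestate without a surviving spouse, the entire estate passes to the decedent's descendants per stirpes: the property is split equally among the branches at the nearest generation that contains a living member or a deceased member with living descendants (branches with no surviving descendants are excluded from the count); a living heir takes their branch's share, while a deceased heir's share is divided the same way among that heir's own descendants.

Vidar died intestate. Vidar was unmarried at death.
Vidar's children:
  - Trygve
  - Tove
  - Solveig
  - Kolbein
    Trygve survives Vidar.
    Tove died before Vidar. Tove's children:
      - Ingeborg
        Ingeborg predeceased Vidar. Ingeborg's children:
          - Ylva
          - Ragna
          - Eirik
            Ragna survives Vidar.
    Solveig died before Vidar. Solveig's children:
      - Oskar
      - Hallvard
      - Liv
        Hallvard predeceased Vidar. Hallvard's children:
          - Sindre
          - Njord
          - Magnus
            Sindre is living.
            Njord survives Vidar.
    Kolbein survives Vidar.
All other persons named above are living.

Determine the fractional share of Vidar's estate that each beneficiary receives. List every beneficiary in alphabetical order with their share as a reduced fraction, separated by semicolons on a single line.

There is no surviving spouse, so the entire estate passes to Vidar's descendants per stirpes.
The estate is divided into 4 equal shares of 1/4 among Trygve, Tove, Solveig, Kolbein.
Trygve is living and takes 1/4.
Tove predeceased; the 1/4 allotted to Tove's branch passes to Tove's issue by representation.
Ingeborg's line is the sole branch at this level, so the full 1/4 passes to Ingeborg's issue by representation.
The 1/4 is divided into 3 equal shares of 1/12 among Ylva, Ragna, Eirik.
Ylva is living and takes 1/12.
Ragna is living and takes 1/12.
Eirik is living and takes 1/12.
Solveig predeceased; the 1/4 allotted to Solveig's branch passes to Solveig's issue by representation.
The 1/4 is divided into 3 equal shares of 1/12 among Oskar, Hallvard, Liv.
Oskar is living and takes 1/12.
Hallvard predeceased; the 1/12 allotted to Hallvard's branch passes to Hallvard's issue by representation.
The 1/12 is divided into 3 equal shares of 1/36 among Sindre, Njord, Magnus.
Sindre is living and takes 1/36.
Njord is living and takes 1/36.
Magnus is living and takes 1/36.
Liv is living and takes 1/12.
Kolbein is living and takes 1/4.

Eirik 1/12; Kolbein 1/4; Liv 1/12; Magnus 1/36; Njord 1/36; Oskar 1/12; Ragna 1/12; Sindre 1/36; Trygve 1/4; Ylva 1/12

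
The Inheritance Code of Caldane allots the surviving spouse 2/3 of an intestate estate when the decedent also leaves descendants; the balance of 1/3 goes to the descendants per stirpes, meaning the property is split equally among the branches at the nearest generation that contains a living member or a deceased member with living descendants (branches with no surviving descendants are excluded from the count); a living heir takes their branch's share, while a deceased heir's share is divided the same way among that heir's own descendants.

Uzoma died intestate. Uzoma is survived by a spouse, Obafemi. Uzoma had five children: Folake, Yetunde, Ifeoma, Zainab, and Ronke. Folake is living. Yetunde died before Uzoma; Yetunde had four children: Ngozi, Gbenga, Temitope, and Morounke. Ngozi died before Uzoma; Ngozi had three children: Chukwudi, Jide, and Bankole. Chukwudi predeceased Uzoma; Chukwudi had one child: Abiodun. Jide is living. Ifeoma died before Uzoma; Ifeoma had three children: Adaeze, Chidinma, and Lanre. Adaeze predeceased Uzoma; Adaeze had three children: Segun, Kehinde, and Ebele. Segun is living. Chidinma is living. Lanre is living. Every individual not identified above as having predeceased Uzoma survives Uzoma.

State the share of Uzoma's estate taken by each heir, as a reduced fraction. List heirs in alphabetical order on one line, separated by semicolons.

Obafemi, as surviving spouse, takes 2/3.
The remaining 1/3 passes to Uzoma's descendants per stirpes.
The 1/3 is divided into 5 equal shares of 1/15 among Folake, Yetunde, Ifeoma, Zainab, Ronke.
Folake is living and takes 1/15.
Yetunde predeceased; the 1/15 allotted to Yetunde's branch passes to Yetunde's issue by representation.
The 1/15 is divided into 4 equal shares of 1/60 among Ngozi, Gbenga, Temitope, Morounke.
Ngozi predeceased; the 1/60 allotted to Ngozi's branch passes to Ngozi's issue by representation.
The 1/60 is divided into 3 equal shares of 1/180 among Chukwudi, Jide, Bankole.
Chukwudi predeceased; the 1/180 allotted to Chukwudi's branch passes to Chukwudi's issue by representation.
Abiodun is the sole taker at this level and receives the full 1/180.
Jide is living and takes 1/180.
Bankole is living and takes 1/180.
Gbenga is living and takes 1/60.
Temitope is living and takes 1/60.
Morounke is living and takes 1/60.
Ifeoma predeceased; the 1/15 allotted to Ifeoma's branch passes to Ifeoma's issue by representation.
The 1/15 is divided into 3 equal shares of 1/45 among Adaeze, Chidinma, Lanre.
Adaeze predeceased; the 1/45 allotted to Adaeze's branch passes to Adaeze's issue by representation.
The 1/45 is divided into 3 equal shares of 1/135 among Segun, Kehinde, Ebele.
Segun is living and takes 1/135.
Kehinde is living and takes 1/135.
Ebele is living and takes 1/135.
Chidinma is living and takes 1/45.
Lanre is living and takes 1/45.
Zainab is living and takes 1/15.
Ronke is living and takes 1/15.

Abiodun 1/180; Bankole 1/180; Chidinma 1/45; Ebele 1/135; Folake 1/15; Gbenga 1/60; Jide 1/180; Kehinde 1/135; Lanre 1/45; Morounke 1/60; Obafemi 2/3; Ronke 1/15; Segun 1/135; Temitope 1/60; Zainab 1/15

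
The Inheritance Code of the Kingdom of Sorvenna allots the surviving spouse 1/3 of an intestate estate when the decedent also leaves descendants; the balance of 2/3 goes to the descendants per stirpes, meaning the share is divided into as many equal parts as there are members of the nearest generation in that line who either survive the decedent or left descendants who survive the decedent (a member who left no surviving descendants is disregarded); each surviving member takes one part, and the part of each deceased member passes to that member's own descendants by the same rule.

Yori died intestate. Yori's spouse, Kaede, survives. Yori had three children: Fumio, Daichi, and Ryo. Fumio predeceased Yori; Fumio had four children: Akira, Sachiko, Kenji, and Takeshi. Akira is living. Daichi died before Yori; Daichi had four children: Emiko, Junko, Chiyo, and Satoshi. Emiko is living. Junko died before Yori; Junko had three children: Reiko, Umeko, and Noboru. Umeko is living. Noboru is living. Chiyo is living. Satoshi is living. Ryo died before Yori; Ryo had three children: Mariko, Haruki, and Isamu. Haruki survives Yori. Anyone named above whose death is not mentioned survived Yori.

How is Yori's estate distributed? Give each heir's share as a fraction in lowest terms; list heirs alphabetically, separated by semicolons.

Akira 1/18; Chiyo 1/18; Emiko 1/18; Haruki 2/27; Isamu 2/27; Kaede 1/3; Kenji 1/18; Mariko 2/27; Noboru 1/54; Reiko 1/54; Sachiko 1/18; Satoshi 1/18; Takeshi 1/18; Umeko 1/54

Kaede, as surviving spouse, takes 1/3.
The remaining 2/3 passes to Yori's descendants per stirpes.
The 2/3 is divided into 3 equal shares of 2/9 among Fumio, Daichi, Ryo.
Fumio predeceased; the 2/9 allotted to Fumio's branch passes to Fumio's issue by representation.
The 2/9 is divided into 4 equal shares of 1/18 among Akira, Sachiko, Kenji, Takeshi.
Akira is living and takes 1/18.
Sachiko is living and takes 1/18.
Kenji is living and takes 1/18.
Takeshi is living and takes 1/18.
Daichi predeceased; the 2/9 allotted to Daichi's branch passes to Daichi's issue by representation.
The 2/9 is divided into 4 equal shares of 1/18 among Emiko, Junko, Chiyo, Satoshi.
Emiko is living and takes 1/18.
Junko predeceased; the 1/18 allotted to Junko's branch passes to Junko's issue by representation.
The 1/18 is divided into 3 equal shares of 1/54 among Reiko, Umeko, Noboru.
Reiko is living and takes 1/54.
Umeko is living and takes 1/54.
Noboru is living and takes 1/54.
Chiyo is living and takes 1/18.
Satoshi is living and takes 1/18.
Ryo predeceased; the 2/9 allotted to Ryo's branch passes to Ryo's issue by representation.
The 2/9 is divided into 3 equal shares of 2/27 among Mariko, Haruki, Isamu.
Mariko is living and takes 2/27.
Haruki is living and takes 2/27.
Isamu is living and takes 2/27.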